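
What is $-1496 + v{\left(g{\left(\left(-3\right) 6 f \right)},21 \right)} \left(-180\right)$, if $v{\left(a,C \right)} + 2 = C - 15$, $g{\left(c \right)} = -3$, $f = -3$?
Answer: $-2216$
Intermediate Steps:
$v{\left(a,C \right)} = -17 + C$ ($v{\left(a,C \right)} = -2 + \left(C - 15\right) = -2 + \left(-15 + C\right) = -17 + C$)
$-1496 + v{\left(g{\left(\left(-3\right) 6 f \right)},21 \right)} \left(-180\right) = -1496 + \left(-17 + 21\right) \left(-180\right) = -1496 + 4 \left(-180\right) = -1496 - 720 = -2216$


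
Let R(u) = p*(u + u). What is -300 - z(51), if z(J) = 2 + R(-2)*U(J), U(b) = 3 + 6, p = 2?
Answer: -230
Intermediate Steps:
R(u) = 4*u (R(u) = 2*(u + u) = 2*(2*u) = 4*u)
U(b) = 9
z(J) = -70 (z(J) = 2 + (4*(-2))*9 = 2 - 8*9 = 2 - 72 = -70)
-300 - z(51) = -300 - 1*(-70) = -300 + 70 = -230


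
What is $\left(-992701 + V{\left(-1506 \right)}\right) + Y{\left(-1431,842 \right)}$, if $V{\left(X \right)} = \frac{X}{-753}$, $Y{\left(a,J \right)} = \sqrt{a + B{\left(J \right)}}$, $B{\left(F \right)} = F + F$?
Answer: $-992699 + \sqrt{253} \approx -9.9268 \cdot 10^{5}$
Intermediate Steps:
$B{\left(F \right)} = 2 F$
$Y{\left(a,J \right)} = \sqrt{a + 2 J}$
$V{\left(X \right)} = - \frac{X}{753}$ ($V{\left(X \right)} = X \left(- \frac{1}{753}\right) = - \frac{X}{753}$)
$\left(-992701 + V{\left(-1506 \right)}\right) + Y{\left(-1431,842 \right)} = \left(-992701 - -2\right) + \sqrt{-1431 + 2 \cdot 842} = \left(-992701 + 2\right) + \sqrt{-1431 + 1684} = -992699 + \sqrt{253}$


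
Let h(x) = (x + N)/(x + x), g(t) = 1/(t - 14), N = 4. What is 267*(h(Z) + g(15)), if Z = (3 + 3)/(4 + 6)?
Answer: 2581/2 ≈ 1290.5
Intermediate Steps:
g(t) = 1/(-14 + t)
Z = ⅗ (Z = 6/10 = 6*(⅒) = ⅗ ≈ 0.60000)
h(x) = (4 + x)/(2*x) (h(x) = (x + 4)/(x + x) = (4 + x)/((2*x)) = (4 + x)*(1/(2*x)) = (4 + x)/(2*x))
267*(h(Z) + g(15)) = 267*((4 + ⅗)/(2*(⅗)) + 1/(-14 + 15)) = 267*((½)*(5/3)*(23/5) + 1/1) = 267*(23/6 + 1) = 267*(29/6) = 2581/2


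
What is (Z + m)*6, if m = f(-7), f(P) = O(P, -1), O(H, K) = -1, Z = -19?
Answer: -120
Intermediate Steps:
f(P) = -1
m = -1
(Z + m)*6 = (-19 - 1)*6 = -20*6 = -120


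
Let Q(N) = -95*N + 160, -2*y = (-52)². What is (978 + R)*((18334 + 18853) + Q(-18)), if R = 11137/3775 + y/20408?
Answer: 368929959924834/9630025 ≈ 3.8310e+7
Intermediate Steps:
y = -1352 (y = -½*(-52)² = -½*2704 = -1352)
Q(N) = 160 - 95*N
R = 27772512/9630025 (R = 11137/3775 - 1352/20408 = 11137*(1/3775) - 1352*1/20408 = 11137/3775 - 169/2551 = 27772512/9630025 ≈ 2.8839)
(978 + R)*((18334 + 18853) + Q(-18)) = (978 + 27772512/9630025)*((18334 + 18853) + (160 - 95*(-18))) = 9445936962*(37187 + (160 + 1710))/9630025 = 9445936962*(37187 + 1870)/9630025 = (9445936962/9630025)*39057 = 368929959924834/9630025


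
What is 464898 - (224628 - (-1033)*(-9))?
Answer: 249567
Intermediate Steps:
464898 - (224628 - (-1033)*(-9)) = 464898 - (224628 - 1*9297) = 464898 - (224628 - 9297) = 464898 - 1*215331 = 464898 - 215331 = 249567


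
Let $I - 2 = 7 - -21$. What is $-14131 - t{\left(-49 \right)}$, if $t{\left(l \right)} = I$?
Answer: $-14161$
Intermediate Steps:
$I = 30$ ($I = 2 + \left(7 - -21\right) = 2 + \left(7 + 21\right) = 2 + 28 = 30$)
$t{\left(l \right)} = 30$
$-14131 - t{\left(-49 \right)} = -14131 - 30 = -14161$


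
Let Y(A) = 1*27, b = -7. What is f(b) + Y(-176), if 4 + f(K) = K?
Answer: 16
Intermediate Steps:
Y(A) = 27
f(K) = -4 + K
f(b) + Y(-176) = (-4 - 7) + 27 = -11 + 27 = 16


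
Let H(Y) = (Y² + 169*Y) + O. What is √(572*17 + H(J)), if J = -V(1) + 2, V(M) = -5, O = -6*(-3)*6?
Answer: 2*√2766 ≈ 105.19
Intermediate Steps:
O = 108 (O = 18*6 = 108)
J = 7 (J = -1*(-5) + 2 = 5 + 2 = 7)
H(Y) = 108 + Y² + 169*Y (H(Y) = (Y² + 169*Y) + 108 = 108 + Y² + 169*Y)
√(572*17 + H(J)) = √(572*17 + (108 + 7² + 169*7)) = √(9724 + (108 + 49 + 1183)) = √(9724 + 1340) = √11064 = 2*√2766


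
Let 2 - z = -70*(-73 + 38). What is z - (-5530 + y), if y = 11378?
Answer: -8296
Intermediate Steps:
z = -2448 (z = 2 - (-70)*(-73 + 38) = 2 - (-70)*(-35) = 2 - 1*2450 = 2 - 2450 = -2448)
z - (-5530 + y) = -2448 - (-5530 + 11378) = -2448 - 1*5848 = -2448 - 5848 = -8296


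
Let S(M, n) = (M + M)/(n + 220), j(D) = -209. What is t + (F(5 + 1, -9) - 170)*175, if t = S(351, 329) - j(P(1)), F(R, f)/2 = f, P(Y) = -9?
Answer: -1994073/61 ≈ -32690.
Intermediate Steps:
F(R, f) = 2*f
S(M, n) = 2*M/(220 + n) (S(M, n) = (2*M)/(220 + n) = 2*M/(220 + n))
t = 12827/61 (t = 2*351/(220 + 329) - 1*(-209) = 2*351/549 + 209 = 2*351*(1/549) + 209 = 78/61 + 209 = 12827/61 ≈ 210.28)
t + (F(5 + 1, -9) - 170)*175 = 12827/61 + (2*(-9) - 170)*175 = 12827/61 + (-18 - 170)*175 = 12827/61 - 188*175 = 12827/61 - 32900 = -1994073/61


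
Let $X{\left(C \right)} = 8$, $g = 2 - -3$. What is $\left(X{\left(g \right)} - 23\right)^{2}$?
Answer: $225$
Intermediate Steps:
$g = 5$ ($g = 2 + 3 = 5$)
$\left(X{\left(g \right)} - 23\right)^{2} = \left(8 - 23\right)^{2} = \left(-15\right)^{2} = 225$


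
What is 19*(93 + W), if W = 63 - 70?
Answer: 1634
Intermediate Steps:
W = -7
19*(93 + W) = 19*(93 - 7) = 19*86 = 1634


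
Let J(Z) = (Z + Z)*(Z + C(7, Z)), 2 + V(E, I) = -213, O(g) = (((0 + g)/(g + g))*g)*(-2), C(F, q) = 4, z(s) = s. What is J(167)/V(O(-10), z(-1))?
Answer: -57114/215 ≈ -265.65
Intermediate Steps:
O(g) = -g (O(g) = ((g/((2*g)))*g)*(-2) = ((g*(1/(2*g)))*g)*(-2) = (g/2)*(-2) = -g)
V(E, I) = -215 (V(E, I) = -2 - 213 = -215)
J(Z) = 2*Z*(4 + Z) (J(Z) = (Z + Z)*(Z + 4) = (2*Z)*(4 + Z) = 2*Z*(4 + Z))
J(167)/V(O(-10), z(-1)) = (2*167*(4 + 167))/(-215) = (2*167*171)*(-1/215) = 57114*(-1/215) = -57114/215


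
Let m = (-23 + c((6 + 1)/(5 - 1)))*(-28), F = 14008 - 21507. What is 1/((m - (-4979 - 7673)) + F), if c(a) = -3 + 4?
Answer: 1/5769 ≈ 0.00017334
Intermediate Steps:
c(a) = 1
F = -7499
m = 616 (m = (-23 + 1)*(-28) = -22*(-28) = 616)
1/((m - (-4979 - 7673)) + F) = 1/((616 - (-4979 - 7673)) - 7499) = 1/((616 - 1*(-12652)) - 7499) = 1/((616 + 12652) - 7499) = 1/(13268 - 7499) = 1/5769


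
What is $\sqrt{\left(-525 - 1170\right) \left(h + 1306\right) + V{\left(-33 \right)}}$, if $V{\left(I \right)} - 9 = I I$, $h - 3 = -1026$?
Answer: $i \sqrt{478587} \approx 691.8 i$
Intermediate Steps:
$h = -1023$ ($h = 3 - 1026 = -1023$)
$V{\left(I \right)} = 9 + I^{2}$ ($V{\left(I \right)} = 9 + I I = 9 + I^{2}$)
$\sqrt{\left(-525 - 1170\right) \left(h + 1306\right) + V{\left(-33 \right)}} = \sqrt{\left(-525 - 1170\right) \left(-1023 + 1306\right) + \left(9 + \left(-33\right)^{2}\right)} = \sqrt{\left(-1695\right) 283 + \left(9 + 1089\right)} = \sqrt{-479685 + 1098} = \sqrt{-478587} = i \sqrt{478587}$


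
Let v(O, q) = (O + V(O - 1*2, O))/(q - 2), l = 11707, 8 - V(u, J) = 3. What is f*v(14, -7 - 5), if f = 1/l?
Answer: -19/163898 ≈ -0.00011593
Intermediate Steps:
V(u, J) = 5 (V(u, J) = 8 - 1*3 = 8 - 3 = 5)
v(O, q) = (5 + O)/(-2 + q) (v(O, q) = (O + 5)/(q - 2) = (5 + O)/(-2 + q))
f = 1/11707 ≈ 8.5419e-5
f*v(14, -7 - 5) = ((5 + 14)/(-2 + (-7 - 5)))/11707 = (19/(-2 - 12))/11707 = (19/(-14))/11707 = (-1/14*19)/11707 = (1/11707)*(-19/14) = -19/163898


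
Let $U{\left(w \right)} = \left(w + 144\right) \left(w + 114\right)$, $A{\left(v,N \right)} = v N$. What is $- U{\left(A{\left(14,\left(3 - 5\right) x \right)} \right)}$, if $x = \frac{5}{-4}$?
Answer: $-26671$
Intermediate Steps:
$x = - \frac{5}{4}$ ($x = 5 \left(- \frac{1}{4}\right) = - \frac{5}{4} \approx -1.25$)
$A{\left(v,N \right)} = N v$
$U{\left(w \right)} = \left(114 + w\right) \left(144 + w\right)$ ($U{\left(w \right)} = \left(144 + w\right) \left(114 + w\right) = \left(114 + w\right) \left(144 + w\right)$)
$- U{\left(A{\left(14,\left(3 - 5\right) x \right)} \right)} = - (16416 + \left(\left(3 - 5\right) \left(- \frac{5}{4}\right) 14\right)^{2} + 258 \left(3 - 5\right) \left(- \frac{5}{4}\right) 14) = - (16416 + \left(\left(-2\right) \left(- \frac{5}{4}\right) 14\right)^{2} + 258 \left(-2\right) \left(- \frac{5}{4}\right) 14) = - (16416 + \left(\frac{5}{2} \cdot 14\right)^{2} + 258 \cdot \frac{5}{2} \cdot 14) = - (16416 + 35^{2} + 258 \cdot 35) = - (16416 + 1225 + 9030) = \left(-1\right) 26671 = -26671$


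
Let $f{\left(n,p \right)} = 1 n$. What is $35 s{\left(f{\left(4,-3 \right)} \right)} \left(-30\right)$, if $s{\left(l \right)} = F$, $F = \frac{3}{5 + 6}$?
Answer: $- \frac{3150}{11} \approx -286.36$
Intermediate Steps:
$f{\left(n,p \right)} = n$
$F = \frac{3}{11} \approx 0.27273$
$s{\left(l \right)} = \frac{3}{11}$
$35 s{\left(f{\left(4,-3 \right)} \right)} \left(-30\right) = 35 \cdot \frac{3}{11} \left(-30\right) = \frac{105}{11} \left(-30\right) = - \frac{3150}{11}$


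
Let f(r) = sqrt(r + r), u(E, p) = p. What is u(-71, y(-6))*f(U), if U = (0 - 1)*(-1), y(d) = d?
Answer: -6*sqrt(2) ≈ -8.4853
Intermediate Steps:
U = 1 (U = -1*(-1) = 1)
f(r) = sqrt(2)*sqrt(r) (f(r) = sqrt(2*r) = sqrt(2)*sqrt(r))
u(-71, y(-6))*f(U) = -6*sqrt(2)*sqrt(1) = -6*sqrt(2)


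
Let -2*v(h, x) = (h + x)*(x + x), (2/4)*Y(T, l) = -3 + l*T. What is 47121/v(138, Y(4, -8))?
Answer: 47121/4760 ≈ 9.8994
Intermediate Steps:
Y(T, l) = -6 + 2*T*l (Y(T, l) = 2*(-3 + l*T) = 2*(-3 + T*l) = -6 + 2*T*l)
v(h, x) = -x*(h + x) (v(h, x) = -(h + x)*(x + x)/2 = -(h + x)*2*x/2 = -x*(h + x))
47121/v(138, Y(4, -8)) = 47121/((-(-6 + 2*4*(-8))*(138 + (-6 + 2*4*(-8))))) = 47121/((-(-6 - 64)*(138 + (-6 - 64)))) = 47121/((-1*(-70)*(138 - 70))) = 47121/((-1*(-70)*68)) = 47121/4760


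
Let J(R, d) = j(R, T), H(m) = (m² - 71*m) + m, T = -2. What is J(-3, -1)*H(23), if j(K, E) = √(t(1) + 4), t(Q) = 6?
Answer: -1081*√10 ≈ -3418.4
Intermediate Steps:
j(K, E) = √10 (j(K, E) = √(6 + 4) = √10)
H(m) = m² - 70*m
J(R, d) = √10
J(-3, -1)*H(23) = √10*(23*(-70 + 23)) = √10*(23*(-47)) = √10*(-1081) = -1081*√10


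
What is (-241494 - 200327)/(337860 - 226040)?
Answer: -441821/111820 ≈ -3.9512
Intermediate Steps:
(-241494 - 200327)/(337860 - 226040) = -441821/111820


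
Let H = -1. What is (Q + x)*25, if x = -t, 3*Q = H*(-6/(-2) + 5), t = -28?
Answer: 1900/3 ≈ 633.33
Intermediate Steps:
Q = -8/3 (Q = (-(-6/(-2) + 5))/3 = (-(-6*(-½) + 5))/3 = (-(3 + 5))/3 = (-1*8)/3 = (⅓)*(-8) = -8/3 ≈ -2.6667)
x = 28 (x = -1*(-28) = 28)
(Q + x)*25 = (-8/3 + 28)*25 = (76/3)*25 = 1900/3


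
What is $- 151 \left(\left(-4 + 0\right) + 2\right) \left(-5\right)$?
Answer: $-1510$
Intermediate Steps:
$- 151 \left(\left(-4 + 0\right) + 2\right) \left(-5\right) = - 151 \left(-4 + 2\right) \left(-5\right) = - 151 \left(\left(-2\right) \left(-5\right)\right) = \left(-151\right) 10 = -1510$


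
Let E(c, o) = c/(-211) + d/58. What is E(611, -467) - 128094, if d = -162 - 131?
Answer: -1567711633/12238 ≈ -1.2810e+5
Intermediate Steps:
d = -293
E(c, o) = -293/58 - c/211 (E(c, o) = c/(-211) - 293/58 = c*(-1/211) - 293*1/58 = -c/211 - 293/58 = -293/58 - c/211)
E(611, -467) - 128094 = (-293/58 - 1/211*611) - 128094 = (-293/58 - 611/211) - 128094 = -97261/12238 - 128094 = -1567711633/12238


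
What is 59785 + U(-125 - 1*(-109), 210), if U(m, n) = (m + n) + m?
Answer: 59963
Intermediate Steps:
U(m, n) = n + 2*m
59785 + U(-125 - 1*(-109), 210) = 59785 + (210 + 2*(-125 - 1*(-109))) = 59785 + (210 + 2*(-125 + 109)) = 59785 + (210 + 2*(-16)) = 59785 + (210 - 32) = 59785 + 178 = 59963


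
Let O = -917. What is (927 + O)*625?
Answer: 6250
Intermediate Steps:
(927 + O)*625 = (927 - 917)*625 = 10*625 = 6250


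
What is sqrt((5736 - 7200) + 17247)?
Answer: sqrt(15783) ≈ 125.63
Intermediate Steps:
sqrt((5736 - 7200) + 17247) = sqrt(-1464 + 17247) = sqrt(15783)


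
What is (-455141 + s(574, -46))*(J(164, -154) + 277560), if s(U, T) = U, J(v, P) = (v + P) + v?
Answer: -126248711178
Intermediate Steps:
J(v, P) = P + 2*v (J(v, P) = (P + v) + v = P + 2*v)
(-455141 + s(574, -46))*(J(164, -154) + 277560) = (-455141 + 574)*((-154 + 2*164) + 277560) = -454567*((-154 + 328) + 277560) = -454567*(174 + 277560) = -454567*277734 = -126248711178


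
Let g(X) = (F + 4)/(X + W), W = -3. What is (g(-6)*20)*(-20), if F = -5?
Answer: -400/9 ≈ -44.444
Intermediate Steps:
g(X) = -1/(-3 + X) (g(X) = (-5 + 4)/(X - 3) = -1/(-3 + X))
(g(-6)*20)*(-20) = (-1/(-3 - 6)*20)*(-20) = (-1/(-9)*20)*(-20) = (-1*(-⅑)*20)*(-20) = ((⅑)*20)*(-20) = (20/9)*(-20) = -400/9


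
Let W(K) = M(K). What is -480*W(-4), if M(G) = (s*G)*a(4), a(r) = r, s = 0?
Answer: 0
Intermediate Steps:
M(G) = 0 (M(G) = (0*G)*4 = 0*4 = 0)
W(K) = 0
-480*W(-4) = -480*0 = 0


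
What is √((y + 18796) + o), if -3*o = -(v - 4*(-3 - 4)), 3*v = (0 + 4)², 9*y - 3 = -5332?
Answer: √18215 ≈ 134.96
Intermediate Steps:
y = -5329/9 (y = ⅓ + (⅑)*(-5332) = ⅓ - 5332/9 = -5329/9 ≈ -592.11)
v = 16/3 (v = (0 + 4)²/3 = (⅓)*4² = (⅓)*16 = 16/3 ≈ 5.3333)
o = 100/9 (o = -(-1)*(16/3 - 4*(-3 - 4))/3 = -(-1)*(16/3 - 4*(-7))/3 = -(-1)*(16/3 + 28)/3 = -(-1)*100/(3*3) = -⅓*(-100/3) = 100/9 ≈ 11.111)
√((y + 18796) + o) = √((-5329/9 + 18796) + 100/9) = √(163835/9 + 100/9) = √18215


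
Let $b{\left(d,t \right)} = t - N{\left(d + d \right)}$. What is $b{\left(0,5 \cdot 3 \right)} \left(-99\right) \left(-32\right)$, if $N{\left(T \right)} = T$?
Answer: $47520$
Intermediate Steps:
$b{\left(d,t \right)} = t - 2 d$ ($b{\left(d,t \right)} = t - \left(d + d\right) = t - 2 d$)
$b{\left(0,5 \cdot 3 \right)} \left(-99\right) \left(-32\right) = \left(5 \cdot 3 - 0\right) \left(-99\right) \left(-32\right) = \left(15 + 0\right) \left(-99\right) \left(-32\right) = 15 \left(-99\right) \left(-32\right) = \left(-1485\right) \left(-32\right) = 47520$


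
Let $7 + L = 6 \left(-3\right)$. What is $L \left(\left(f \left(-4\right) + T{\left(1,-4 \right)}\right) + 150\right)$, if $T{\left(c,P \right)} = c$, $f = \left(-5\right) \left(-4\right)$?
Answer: $-1775$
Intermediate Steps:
$L = -25$ ($L = -7 + 6 \left(-3\right) = -7 - 18 = -25$)
$f = 20$
$L \left(\left(f \left(-4\right) + T{\left(1,-4 \right)}\right) + 150\right) = - 25 \left(\left(20 \left(-4\right) + 1\right) + 150\right) = - 25 \left(\left(-80 + 1\right) + 150\right) = - 25 \left(-79 + 150\right) = \left(-25\right) 71 = -1775$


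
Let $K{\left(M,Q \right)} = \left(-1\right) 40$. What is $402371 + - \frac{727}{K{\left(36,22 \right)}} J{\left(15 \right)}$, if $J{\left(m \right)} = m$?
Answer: $\frac{3221149}{8} \approx 4.0264 \cdot 10^{5}$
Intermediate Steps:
$K{\left(M,Q \right)} = -40$
$402371 + - \frac{727}{K{\left(36,22 \right)}} J{\left(15 \right)} = 402371 + - \frac{727}{-40} \cdot 15 = 402371 + \left(-727\right) \left(- \frac{1}{40}\right) 15 = 402371 + \frac{727}{40} \cdot 15 = 402371 + \frac{2181}{8} = \frac{3221149}{8}$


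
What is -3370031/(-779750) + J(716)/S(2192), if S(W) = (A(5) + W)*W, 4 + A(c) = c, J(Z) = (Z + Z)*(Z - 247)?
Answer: 522612939898/117134434875 ≈ 4.4616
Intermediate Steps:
J(Z) = 2*Z*(-247 + Z) (J(Z) = (2*Z)*(-247 + Z) = 2*Z*(-247 + Z))
A(c) = -4 + c
S(W) = W*(1 + W) (S(W) = ((-4 + 5) + W)*W = (1 + W)*W = W*(1 + W))
-3370031/(-779750) + J(716)/S(2192) = -3370031/(-779750) + (2*716*(-247 + 716))/((2192*(1 + 2192))) = -3370031*(-1/779750) + (2*716*469)/((2192*2193)) = 3370031/779750 + 671608/4807056 = 3370031/779750 + 671608*(1/4807056) = 3370031/779750 + 83951/600882 = 522612939898/117134434875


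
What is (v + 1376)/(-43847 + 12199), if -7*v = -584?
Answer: -1277/27692 ≈ -0.046114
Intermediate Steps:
v = 584/7 (v = -⅐*(-584) = 584/7 ≈ 83.429)
(v + 1376)/(-43847 + 12199) = (584/7 + 1376)/(-43847 + 12199) = (10216/7)/(-31648) = (10216/7)*(-1/31648) = -1277/27692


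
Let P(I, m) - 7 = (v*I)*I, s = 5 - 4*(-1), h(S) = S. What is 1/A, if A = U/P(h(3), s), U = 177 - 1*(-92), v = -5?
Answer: -38/269 ≈ -0.14126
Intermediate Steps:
s = 9 (s = 5 + 4 = 9)
P(I, m) = 7 - 5*I² (P(I, m) = 7 + (-5*I)*I = 7 - 5*I²)
U = 269 (U = 177 + 92 = 269)
A = -269/38 (A = 269/(7 - 5*3²) = 269/(7 - 5*9) = 269/(7 - 45) = 269/(-38) = 269*(-1/38) = -269/38 ≈ -7.0789)
1/A = 1/(-269/38) = -38/269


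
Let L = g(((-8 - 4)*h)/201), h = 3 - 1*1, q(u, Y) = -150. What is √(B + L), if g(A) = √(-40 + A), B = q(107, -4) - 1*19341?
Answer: √(-87495099 + 536*I*√2814)/67 ≈ 0.022685 + 139.61*I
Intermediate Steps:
h = 2 (h = 3 - 1 = 2)
B = -19491 (B = -150 - 1*19341 = -150 - 19341 = -19491)
L = 8*I*√2814/67 (L = √(-40 + ((-8 - 4)*2)/201) = √(-40 - 12*2*(1/201)) = √(-40 - 24*1/201) = √(-40 - 8/67) = √(-2688/67) = 8*I*√2814/67 ≈ 6.334*I)
√(B + L) = √(-19491 + 8*I*√2814/67)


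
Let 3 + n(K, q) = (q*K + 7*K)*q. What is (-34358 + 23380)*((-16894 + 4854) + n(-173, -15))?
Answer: 360111334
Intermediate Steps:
n(K, q) = -3 + q*(7*K + K*q) (n(K, q) = -3 + (q*K + 7*K)*q = -3 + (K*q + 7*K)*q = -3 + (7*K + K*q)*q = -3 + q*(7*K + K*q))
(-34358 + 23380)*((-16894 + 4854) + n(-173, -15)) = (-34358 + 23380)*((-16894 + 4854) + (-3 - 173*(-15)² + 7*(-173)*(-15))) = -10978*(-12040 + (-3 - 173*225 + 18165)) = -10978*(-12040 + (-3 - 38925 + 18165)) = -10978*(-12040 - 20763) = -10978*(-32803) = 360111334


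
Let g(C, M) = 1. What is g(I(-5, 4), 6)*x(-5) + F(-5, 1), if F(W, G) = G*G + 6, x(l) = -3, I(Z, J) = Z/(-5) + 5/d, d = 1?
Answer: 4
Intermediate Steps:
I(Z, J) = 5 - Z/5 (I(Z, J) = Z/(-5) + 5/1 = Z*(-1/5) + 5*1 = -Z/5 + 5 = 5 - Z/5)
F(W, G) = 6 + G**2 (F(W, G) = G**2 + 6 = 6 + G**2)
g(I(-5, 4), 6)*x(-5) + F(-5, 1) = 1*(-3) + (6 + 1**2) = -3 + (6 + 1) = -3 + 7 = 4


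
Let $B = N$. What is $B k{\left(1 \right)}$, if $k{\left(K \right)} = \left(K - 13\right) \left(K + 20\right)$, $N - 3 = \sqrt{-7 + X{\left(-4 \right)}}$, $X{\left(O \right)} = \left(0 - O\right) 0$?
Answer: $-756 - 252 i \sqrt{7} \approx -756.0 - 666.73 i$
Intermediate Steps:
$X{\left(O \right)} = 0$ ($X{\left(O \right)} = - O 0 = 0$)
$N = 3 + i \sqrt{7}$ ($N = 3 + \sqrt{-7 + 0} = 3 + \sqrt{-7} = 3 + i \sqrt{7} \approx 3.0 + 2.6458 i$)
$k{\left(K \right)} = \left(-13 + K\right) \left(20 + K\right)$
$B = 3 + i \sqrt{7} \approx 3.0 + 2.6458 i$
$B k{\left(1 \right)} = \left(3 + i \sqrt{7}\right) \left(-260 + 1^{2} + 7 \cdot 1\right) = \left(3 + i \sqrt{7}\right) \left(-260 + 1 + 7\right) = \left(3 + i \sqrt{7}\right) \left(-252\right) = -756 - 252 i \sqrt{7}$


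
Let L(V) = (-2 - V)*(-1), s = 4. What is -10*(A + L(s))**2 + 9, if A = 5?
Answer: -1201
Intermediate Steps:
L(V) = 2 + V
-10*(A + L(s))**2 + 9 = -10*(5 + (2 + 4))**2 + 9 = -10*(5 + 6)**2 + 9 = -10*11**2 + 9 = -10*121 + 9 = -1210 + 9 = -1201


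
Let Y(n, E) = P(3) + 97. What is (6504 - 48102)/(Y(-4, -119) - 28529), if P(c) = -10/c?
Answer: 62397/42653 ≈ 1.4629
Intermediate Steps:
Y(n, E) = 281/3 (Y(n, E) = -10/3 + 97 = 281/3)
(6504 - 48102)/(Y(-4, -119) - 28529) = (6504 - 48102)/(281/3 - 28529) = -41598/(-85306/3) = -41598*(-3/85306) = 62397/42653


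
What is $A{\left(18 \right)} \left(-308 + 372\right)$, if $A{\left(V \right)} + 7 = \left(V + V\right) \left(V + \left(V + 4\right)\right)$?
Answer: $91712$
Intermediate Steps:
$A{\left(V \right)} = -7 + 2 V \left(4 + 2 V\right)$ ($A{\left(V \right)} = -7 + \left(V + V\right) \left(V + \left(V + 4\right)\right) = -7 + 2 V \left(V + \left(4 + V\right)\right) = -7 + 2 V \left(4 + 2 V\right)$)
$A{\left(18 \right)} \left(-308 + 372\right) = \left(-7 + 4 \cdot 18^{2} + 8 \cdot 18\right) \left(-308 + 372\right) = \left(-7 + 4 \cdot 324 + 144\right) 64 = \left(-7 + 1296 + 144\right) 64 = 1433 \cdot 64 = 91712$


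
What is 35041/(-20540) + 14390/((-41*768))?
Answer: -174867701/80845440 ≈ -2.1630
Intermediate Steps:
35041/(-20540) + 14390/((-41*768)) = 35041*(-1/20540) + 14390/(-31488) = -35041/20540 + 14390*(-1/31488) = -35041/20540 - 7195/15744 = -174867701/80845440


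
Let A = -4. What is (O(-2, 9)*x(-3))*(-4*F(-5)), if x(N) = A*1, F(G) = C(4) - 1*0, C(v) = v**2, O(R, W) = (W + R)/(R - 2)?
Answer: -448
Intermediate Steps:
O(R, W) = (R + W)/(-2 + R)
F(G) = 16 (F(G) = 4**2 - 1*0 = 16 + 0 = 16)
x(N) = -4 (x(N) = -4*1 = -4)
(O(-2, 9)*x(-3))*(-4*F(-5)) = (((-2 + 9)/(-2 - 2))*(-4))*(-4*16) = ((7/(-4))*(-4))*(-64) = (-1/4*7*(-4))*(-64) = -7/4*(-4)*(-64) = 7*(-64) = -448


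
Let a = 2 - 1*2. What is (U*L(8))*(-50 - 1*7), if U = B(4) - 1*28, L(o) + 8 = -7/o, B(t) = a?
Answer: -28329/2 ≈ -14165.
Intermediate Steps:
a = 0 (a = 2 - 2 = 0)
B(t) = 0
L(o) = -8 - 7/o
U = -28 (U = 0 - 1*28 = 0 - 28 = -28)
(U*L(8))*(-50 - 1*7) = (-28*(-8 - 7/8))*(-50 - 1*7) = (-28*(-8 - 7*1/8))*(-50 - 7) = -28*(-8 - 7/8)*(-57) = -28*(-71/8)*(-57) = (497/2)*(-57) = -28329/2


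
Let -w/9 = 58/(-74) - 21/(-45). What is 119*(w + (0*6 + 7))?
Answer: 216937/185 ≈ 1172.6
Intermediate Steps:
w = 528/185 (w = -9*(58/(-74) - 21/(-45)) = -9*(58*(-1/74) - 21*(-1/45)) = -9*(-29/37 + 7/15) = -9*(-176/555) = 528/185 ≈ 2.8541)
119*(w + (0*6 + 7)) = 119*(528/185 + (0*6 + 7)) = 119*(528/185 + (0 + 7)) = 119*(528/185 + 7) = 119*(1823/185) = 216937/185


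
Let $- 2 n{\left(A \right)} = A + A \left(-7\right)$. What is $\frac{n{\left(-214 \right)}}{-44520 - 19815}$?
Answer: $\frac{214}{21445} \approx 0.009979$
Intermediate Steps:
$n{\left(A \right)} = 3 A$ ($n{\left(A \right)} = - \frac{A + A \left(-7\right)}{2} = - \frac{A - 7 A}{2} = - \frac{\left(-6\right) A}{2} = 3 A$)
$\frac{n{\left(-214 \right)}}{-44520 - 19815} = \frac{3 \left(-214\right)}{-44520 - 19815} = - \frac{642}{-44520 - 19815} = - \frac{642}{-64335} = \left(-642\right) \left(- \frac{1}{64335}\right) = \frac{214}{21445}$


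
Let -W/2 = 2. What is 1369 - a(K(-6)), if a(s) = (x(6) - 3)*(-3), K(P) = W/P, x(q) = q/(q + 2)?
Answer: 5449/4 ≈ 1362.3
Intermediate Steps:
W = -4 (W = -2*2 = -4)
x(q) = q/(2 + q)
K(P) = -4/P
a(s) = 27/4 (a(s) = (6/(2 + 6) - 3)*(-3) = (6/8 - 3)*(-3) = (6*(⅛) - 3)*(-3) = (¾ - 3)*(-3) = -9/4*(-3) = 27/4)
1369 - a(K(-6)) = 1369 - 1*27/4 = 1369 - 27/4 = 5449/4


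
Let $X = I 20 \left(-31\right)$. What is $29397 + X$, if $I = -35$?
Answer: $51097$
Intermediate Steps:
$X = 21700$ ($X = \left(-35\right) 20 \left(-31\right) = \left(-700\right) \left(-31\right) = 21700$)
$29397 + X = 29397 + 21700 = 51097$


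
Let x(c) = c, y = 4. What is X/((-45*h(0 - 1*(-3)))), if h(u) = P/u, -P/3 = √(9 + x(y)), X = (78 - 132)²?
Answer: 324*√13/65 ≈ 17.972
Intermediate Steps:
X = 2916 (X = (-54)² = 2916)
P = -3*√13 (P = -3*√(9 + 4) = -3*√13 ≈ -10.817)
h(u) = -3*√13/u (h(u) = (-3*√13)/u = -3*√13/u)
X/((-45*h(0 - 1*(-3)))) = 2916/((-(-135)*√13/(0 - 1*(-3)))) = 2916/((-(-135)*√13/(0 + 3))) = 2916/((-(-135)*√13/3)) = 2916/((-(-45)*√13)) = 2916/((45*√13)) = 2916*(√13/585) = 324*√13/65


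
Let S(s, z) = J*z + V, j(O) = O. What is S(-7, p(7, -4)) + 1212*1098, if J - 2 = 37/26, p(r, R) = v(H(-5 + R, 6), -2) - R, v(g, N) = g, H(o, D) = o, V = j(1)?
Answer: 34599757/26 ≈ 1.3308e+6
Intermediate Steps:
V = 1
p(r, R) = -5 (p(r, R) = (-5 + R) - R = -5)
J = 89/26 (J = 2 + 37/26 = 89/26 ≈ 3.4231)
S(s, z) = 1 + 89*z/26 (S(s, z) = 89*z/26 + 1 = 1 + 89*z/26)
S(-7, p(7, -4)) + 1212*1098 = (1 + (89/26)*(-5)) + 1212*1098 = (1 - 445/26) + 1330776 = -419/26 + 1330776 = 34599757/26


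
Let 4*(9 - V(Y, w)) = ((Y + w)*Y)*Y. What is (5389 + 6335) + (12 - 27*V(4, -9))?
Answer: 10953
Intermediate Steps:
V(Y, w) = 9 - Y²*(Y + w)/4 (V(Y, w) = 9 - (Y + w)*Y*Y/4 = 9 - Y*(Y + w)*Y/4 = 9 - Y²*(Y + w)/4)
(5389 + 6335) + (12 - 27*V(4, -9)) = (5389 + 6335) + (12 - 27*(9 - ¼*4³ - ¼*(-9)*4²)) = 11724 + (12 - 27*(9 - ¼*64 - ¼*(-9)*16)) = 11724 + (12 - 27*(9 - 16 + 36)) = 11724 + (12 - 27*29) = 11724 + (12 - 783) = 11724 - 771 = 10953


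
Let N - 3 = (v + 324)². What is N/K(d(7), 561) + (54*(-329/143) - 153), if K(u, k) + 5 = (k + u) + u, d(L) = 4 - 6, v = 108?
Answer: 1601207/26312 ≈ 60.855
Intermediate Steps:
d(L) = -2
K(u, k) = -5 + k + 2*u (K(u, k) = -5 + ((k + u) + u) = -5 + (k + 2*u) = -5 + k + 2*u)
N = 186627 (N = 3 + (108 + 324)² = 3 + 432² = 3 + 186624 = 186627)
N/K(d(7), 561) + (54*(-329/143) - 153) = 186627/(-5 + 561 + 2*(-2)) + (54*(-329/143) - 153) = 186627/(-5 + 561 - 4) + (54*(-329*1/143) - 153) = 186627/552 + (54*(-329/143) - 153) = 186627*(1/552) + (-17766/143 - 153) = 62209/184 - 39645/143 = 1601207/26312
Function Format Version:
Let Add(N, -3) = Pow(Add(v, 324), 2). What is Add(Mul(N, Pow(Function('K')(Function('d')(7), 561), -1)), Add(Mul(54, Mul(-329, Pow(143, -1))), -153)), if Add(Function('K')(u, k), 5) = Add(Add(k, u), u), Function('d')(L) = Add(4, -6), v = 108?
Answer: Rational(1601207, 26312) ≈ 60.855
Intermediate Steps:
Function('d')(L) = -2
Function('K')(u, k) = Add(-5, k, Mul(2, u)) (Function('K')(u, k) = Add(-5, Add(Add(k, u), u)) = Add(-5, Add(k, Mul(2, u))) = Add(-5, k, Mul(2, u)))
N = 186627 (N = Add(3, Pow(Add(108, 324), 2)) = Add(3, Pow(432, 2)) = Add(3, 186624) = 186627)
Add(Mul(N, Pow(Function('K')(Function('d')(7), 561), -1)), Add(Mul(54, Mul(-329, Pow(143, -1))), -153)) = Add(Mul(186627, Pow(Add(-5, 561, Mul(2, -2)), -1)), Add(Mul(54, Mul(-329, Pow(143, -1))), -153)) = Add(Mul(186627, Pow(Add(-5, 561, -4), -1)), Add(Mul(54, Mul(-329, Rational(1, 143))), -153)) = Add(Mul(186627, Pow(552, -1)), Add(Mul(54, Rational(-329, 143)), -153)) = Add(Mul(186627, Rational(1, 552)), Add(Rational(-17766, 143), -153)) = Add(Rational(62209, 184), Rational(-39645, 143)) = Rational(1601207, 26312)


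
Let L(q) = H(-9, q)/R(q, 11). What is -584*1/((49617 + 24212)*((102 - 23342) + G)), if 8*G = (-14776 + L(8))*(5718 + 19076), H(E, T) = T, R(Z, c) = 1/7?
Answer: 73/421233205225 ≈ 1.7330e-10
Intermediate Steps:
R(Z, c) = ⅐
L(q) = 7*q (L(q) = q/(⅐) = q*7 = 7*q)
G = -45620960 (G = ((-14776 + 7*8)*(5718 + 19076))/8 = ((-14776 + 56)*24794)/8 = (-14720*24794)/8 = (⅛)*(-364967680) = -45620960)
-584*1/((49617 + 24212)*((102 - 23342) + G)) = -584*1/((49617 + 24212)*((102 - 23342) - 45620960)) = -584*1/(73829*(-23240 - 45620960)) = -584/((-45644200*73829)) = -584/(-3369865641800) = -584*(-1/3369865641800) = 73/421233205225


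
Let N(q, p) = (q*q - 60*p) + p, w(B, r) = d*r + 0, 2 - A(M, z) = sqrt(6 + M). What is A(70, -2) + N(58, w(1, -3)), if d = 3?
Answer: 3897 - 2*sqrt(19) ≈ 3888.3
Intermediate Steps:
A(M, z) = 2 - sqrt(6 + M)
w(B, r) = 3*r (w(B, r) = 3*r + 0 = 3*r)
N(q, p) = q**2 - 59*p (N(q, p) = (q**2 - 60*p) + p = q**2 - 59*p)
A(70, -2) + N(58, w(1, -3)) = (2 - sqrt(6 + 70)) + (58**2 - 177*(-3)) = (2 - sqrt(76)) + (3364 - 59*(-9)) = (2 - 2*sqrt(19)) + (3364 + 531) = (2 - 2*sqrt(19)) + 3895 = 3897 - 2*sqrt(19)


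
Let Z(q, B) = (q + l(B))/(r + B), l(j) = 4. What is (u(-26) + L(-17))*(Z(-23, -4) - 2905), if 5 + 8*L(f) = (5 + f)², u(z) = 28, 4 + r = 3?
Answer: -2632839/20 ≈ -1.3164e+5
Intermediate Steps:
r = -1 (r = -4 + 3 = -1)
Z(q, B) = (4 + q)/(-1 + B) (Z(q, B) = (q + 4)/(-1 + B) = (4 + q)/(-1 + B))
L(f) = -5/8 + (5 + f)²/8
(u(-26) + L(-17))*(Z(-23, -4) - 2905) = (28 + (-5/8 + (5 - 17)²/8))*((4 - 23)/(-1 - 4) - 2905) = (28 + (-5/8 + (⅛)*(-12)²))*(-19/(-5) - 2905) = (28 + (-5/8 + (⅛)*144))*(-⅕*(-19) - 2905) = (28 + (-5/8 + 18))*(19/5 - 2905) = (28 + 139/8)*(-14506/5) = (363/8)*(-14506/5) = -2632839/20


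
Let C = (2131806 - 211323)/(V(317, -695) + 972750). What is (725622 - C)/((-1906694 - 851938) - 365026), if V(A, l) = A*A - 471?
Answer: -778422141213/3350960345344 ≈ -0.23230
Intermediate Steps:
V(A, l) = -471 + A**2 (V(A, l) = A**2 - 471 = -471 + A**2)
C = 1920483/1072768 (C = (2131806 - 211323)/((-471 + 317**2) + 972750) = 1920483/((-471 + 100489) + 972750) = 1920483/(100018 + 972750) = 1920483/1072768 ≈ 1.7902)
(725622 - C)/((-1906694 - 851938) - 365026) = (725622 - 1*1920483/1072768)/((-1906694 - 851938) - 365026) = (725622 - 1920483/1072768)/(-2758632 - 365026) = (778422141213/1072768)/(-3123658) = (778422141213/1072768)*(-1/3123658) = -778422141213/3350960345344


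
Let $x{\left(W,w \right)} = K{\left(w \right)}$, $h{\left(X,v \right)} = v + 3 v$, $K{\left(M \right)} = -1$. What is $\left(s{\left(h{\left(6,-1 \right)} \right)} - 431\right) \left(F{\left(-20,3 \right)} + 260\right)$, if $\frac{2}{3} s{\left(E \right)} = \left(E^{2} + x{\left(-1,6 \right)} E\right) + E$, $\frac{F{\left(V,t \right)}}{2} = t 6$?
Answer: $-120472$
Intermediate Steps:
$h{\left(X,v \right)} = 4 v$
$x{\left(W,w \right)} = -1$
$F{\left(V,t \right)} = 12 t$ ($F{\left(V,t \right)} = 2 t 6 = 2 \cdot 6 t = 12 t$)
$s{\left(E \right)} = \frac{3 E^{2}}{2}$ ($s{\left(E \right)} = \frac{3 \left(\left(E^{2} - E\right) + E\right)}{2} = \frac{3 E^{2}}{2}$)
$\left(s{\left(h{\left(6,-1 \right)} \right)} - 431\right) \left(F{\left(-20,3 \right)} + 260\right) = \left(\frac{3 \left(4 \left(-1\right)\right)^{2}}{2} - 431\right) \left(12 \cdot 3 + 260\right) = \left(\frac{3 \left(-4\right)^{2}}{2} - 431\right) \left(36 + 260\right) = \left(\frac{3}{2} \cdot 16 - 431\right) 296 = \left(24 - 431\right) 296 = \left(-407\right) 296 = -120472$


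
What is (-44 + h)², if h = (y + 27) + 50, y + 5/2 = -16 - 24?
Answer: 361/4 ≈ 90.250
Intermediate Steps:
y = -85/2 (y = -5/2 + (-16 - 24) = -5/2 - 40 = -85/2 ≈ -42.500)
h = 69/2 (h = (-85/2 + 27) + 50 = -31/2 + 50 = 69/2 ≈ 34.500)
(-44 + h)² = (-44 + 69/2)² = (-19/2)² = 361/4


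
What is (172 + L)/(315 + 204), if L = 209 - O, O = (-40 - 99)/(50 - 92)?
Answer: 15863/21798 ≈ 0.72773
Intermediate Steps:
O = 139/42 (O = -139/(-42) = -139*(-1/42) = 139/42 ≈ 3.3095)
L = 8639/42 (L = 209 - 1*139/42 = 209 - 139/42 = 8639/42 ≈ 205.69)
(172 + L)/(315 + 204) = (172 + 8639/42)/(315 + 204) = (15863/42)/519 = (15863/42)*(1/519) = 15863/21798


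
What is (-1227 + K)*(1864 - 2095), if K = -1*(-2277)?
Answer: -242550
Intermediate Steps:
K = 2277
(-1227 + K)*(1864 - 2095) = (-1227 + 2277)*(1864 - 2095) = 1050*(-231) = -242550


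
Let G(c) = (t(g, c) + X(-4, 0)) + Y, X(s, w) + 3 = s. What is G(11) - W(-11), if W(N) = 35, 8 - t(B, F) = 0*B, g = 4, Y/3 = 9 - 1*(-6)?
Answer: 11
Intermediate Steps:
X(s, w) = -3 + s
Y = 45 (Y = 3*(9 - 1*(-6)) = 3*(9 + 6) = 3*15 = 45)
t(B, F) = 8 (t(B, F) = 8 - 0*B = 8 - 1*0 = 8 + 0 = 8)
G(c) = 46 (G(c) = (8 + (-3 - 4)) + 45 = (8 - 7) + 45 = 1 + 45 = 46)
G(11) - W(-11) = 46 - 1*35 = 46 - 35 = 11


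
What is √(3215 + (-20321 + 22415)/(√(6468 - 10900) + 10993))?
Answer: √((35344589 + 12860*I*√277)/(10993 + 4*I*√277)) ≈ 56.703 - 0.e-5*I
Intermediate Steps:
√(3215 + (-20321 + 22415)/(√(6468 - 10900) + 10993)) = √(3215 + 2094/(√(-4432) + 10993)) = √(3215 + 2094/(4*I*√277 + 10993)) = √(3215 + 2094/(10993 + 4*I*√277))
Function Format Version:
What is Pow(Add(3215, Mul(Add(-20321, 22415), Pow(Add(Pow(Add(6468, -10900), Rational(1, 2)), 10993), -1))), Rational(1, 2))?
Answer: Pow(Mul(Pow(Add(10993, Mul(4, I, Pow(277, Rational(1, 2)))), -1), Add(35344589, Mul(12860, I, Pow(277, Rational(1, 2))))), Rational(1, 2)) ≈ Add(56.703, Mul(-0.e-5, I))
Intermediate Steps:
Pow(Add(3215, Mul(Add(-20321, 22415), Pow(Add(Pow(Add(6468, -10900), Rational(1, 2)), 10993), -1))), Rational(1, 2)) = Pow(Add(3215, Mul(2094, Pow(Add(Pow(-4432, Rational(1, 2)), 10993), -1))), Rational(1, 2)) = Pow(Add(3215, Mul(2094, Pow(Add(Mul(4, I, Pow(277, Rational(1, 2))), 10993), -1))), Rational(1, 2)) = Pow(Add(3215, Mul(2094, Pow(Add(10993, Mul(4, I, Pow(277, Rational(1, 2)))), -1))), Rational(1, 2))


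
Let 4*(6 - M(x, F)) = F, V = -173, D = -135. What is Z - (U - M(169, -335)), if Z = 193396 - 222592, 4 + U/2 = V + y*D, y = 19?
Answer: -94489/4 ≈ -23622.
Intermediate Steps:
M(x, F) = 6 - F/4
U = -5484 (U = -8 + 2*(-173 + 19*(-135)) = -8 + 2*(-173 - 2565) = -8 + 2*(-2738) = -8 - 5476 = -5484)
Z = -29196
Z - (U - M(169, -335)) = -29196 - (-5484 - (6 - ¼*(-335))) = -29196 - (-5484 - (6 + 335/4)) = -29196 - (-5484 - 1*359/4) = -29196 - (-5484 - 359/4) = -29196 - 1*(-22295/4) = -29196 + 22295/4 = -94489/4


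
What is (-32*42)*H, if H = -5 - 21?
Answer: 34944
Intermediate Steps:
H = -26
(-32*42)*H = -32*42*(-26) = -1344*(-26) = 34944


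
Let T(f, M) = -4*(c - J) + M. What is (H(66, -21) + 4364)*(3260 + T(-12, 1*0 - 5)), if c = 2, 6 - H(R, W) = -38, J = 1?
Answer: 14330408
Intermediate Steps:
H(R, W) = 44 (H(R, W) = 6 - 1*(-38) = 6 + 38 = 44)
T(f, M) = -4 + M (T(f, M) = -4*(2 - 1*1) + M = -4*(2 - 1) + M = -4*1 + M = -4 + M)
(H(66, -21) + 4364)*(3260 + T(-12, 1*0 - 5)) = (44 + 4364)*(3260 + (-4 + (1*0 - 5))) = 4408*(3260 + (-4 + (0 - 5))) = 4408*(3260 + (-4 - 5)) = 4408*(3260 - 9) = 4408*3251 = 14330408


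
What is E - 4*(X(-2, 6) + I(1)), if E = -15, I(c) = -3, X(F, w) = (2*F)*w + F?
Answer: 101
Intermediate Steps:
X(F, w) = F + 2*F*w (X(F, w) = 2*F*w + F = F + 2*F*w)
E - 4*(X(-2, 6) + I(1)) = -15 - 4*(-2*(1 + 2*6) - 3) = -15 - 4*(-2*(1 + 12) - 3) = -15 - 4*(-2*13 - 3) = -15 - 4*(-26 - 3) = -15 - 4*(-29) = -15 + 116 = 101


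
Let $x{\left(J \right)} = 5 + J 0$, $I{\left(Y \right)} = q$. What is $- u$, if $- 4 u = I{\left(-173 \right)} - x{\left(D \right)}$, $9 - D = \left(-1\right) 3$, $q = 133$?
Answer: $32$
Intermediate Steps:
$D = 12$ ($D = 9 - \left(-1\right) 3 = 9 - -3 = 9 + 3 = 12$)
$I{\left(Y \right)} = 133$
$x{\left(J \right)} = 5$ ($x{\left(J \right)} = 5 + 0 = 5$)
$u = -32$ ($u = - \frac{133 - 5}{4} = \left(- \frac{1}{4}\right) 128 = -32$)
$- u = \left(-1\right) \left(-32\right) = 32$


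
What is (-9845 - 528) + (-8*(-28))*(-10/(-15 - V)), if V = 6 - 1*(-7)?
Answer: -10293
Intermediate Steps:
V = 13 (V = 6 + 7 = 13)
(-9845 - 528) + (-8*(-28))*(-10/(-15 - V)) = (-9845 - 528) + (-8*(-28))*(-10/(-15 - 1*13)) = -10373 + 224*(-10/(-15 - 13)) = -10373 + 224*(-10/(-28)) = -10373 + 224*(-10*(-1/28)) = -10373 + 224*(5/14) = -10373 + 80 = -10293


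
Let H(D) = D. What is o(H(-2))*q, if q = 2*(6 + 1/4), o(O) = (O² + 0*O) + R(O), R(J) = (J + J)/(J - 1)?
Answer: 200/3 ≈ 66.667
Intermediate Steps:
R(J) = 2*J/(-1 + J) (R(J) = (2*J)/(-1 + J) = 2*J/(-1 + J))
o(O) = O² + 2*O/(-1 + O) (o(O) = (O² + 0*O) + 2*O/(-1 + O) = (O² + 0) + 2*O/(-1 + O) = O² + 2*O/(-1 + O))
q = 25/2 (q = 2*(6 + ¼) = 2*(25/4) = 25/2 ≈ 12.500)
o(H(-2))*q = -2*(2 - 2*(-1 - 2))/(-1 - 2)*(25/2) = -2*(2 - 2*(-3))/(-3)*(25/2) = -2*(-⅓)*(2 + 6)*(25/2) = -2*(-⅓)*8*(25/2) = (16/3)*(25/2) = 200/3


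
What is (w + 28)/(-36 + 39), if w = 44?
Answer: 24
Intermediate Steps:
(w + 28)/(-36 + 39) = (44 + 28)/(-36 + 39) = 72/3 = (⅓)*72 = 24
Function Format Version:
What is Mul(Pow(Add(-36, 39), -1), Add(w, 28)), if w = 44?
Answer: 24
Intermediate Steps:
Mul(Pow(Add(-36, 39), -1), Add(w, 28)) = Mul(Pow(Add(-36, 39), -1), Add(44, 28)) = Mul(Pow(3, -1), 72) = Mul(Rational(1, 3), 72) = 24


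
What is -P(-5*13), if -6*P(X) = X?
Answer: -65/6 ≈ -10.833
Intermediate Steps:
P(X) = -X/6
-P(-5*13) = -(-1)*(-5*13)/6 = -(-1)*(-65)/6 = -1*65/6 = -65/6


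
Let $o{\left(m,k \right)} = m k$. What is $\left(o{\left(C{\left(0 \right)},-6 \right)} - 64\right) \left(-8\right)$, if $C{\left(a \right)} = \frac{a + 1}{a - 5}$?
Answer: $\frac{2512}{5} \approx 502.4$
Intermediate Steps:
$C{\left(a \right)} = \frac{1 + a}{-5 + a}$
$o{\left(m,k \right)} = k m$
$\left(o{\left(C{\left(0 \right)},-6 \right)} - 64\right) \left(-8\right) = \left(- 6 \frac{1 + 0}{-5 + 0} - 64\right) \left(-8\right) = \left(- 6 \frac{1}{-5} \cdot 1 - 64\right) \left(-8\right) = \left(- 6 \left(\left(- \frac{1}{5}\right) 1\right) - 64\right) \left(-8\right) = \left(\left(-6\right) \left(- \frac{1}{5}\right) - 64\right) \left(-8\right) = \left(\frac{6}{5} - 64\right) \left(-8\right) = \left(- \frac{314}{5}\right) \left(-8\right) = \frac{2512}{5}$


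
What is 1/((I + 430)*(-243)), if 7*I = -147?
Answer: -1/99387 ≈ -1.0062e-5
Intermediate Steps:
I = -21 (I = (⅐)*(-147) = -21)
1/((I + 430)*(-243)) = 1/((-21 + 430)*(-243)) = -1/243/409 = (1/409)*(-1/243) = -1/99387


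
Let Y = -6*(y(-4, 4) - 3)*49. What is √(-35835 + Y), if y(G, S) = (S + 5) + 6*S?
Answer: I*√44655 ≈ 211.32*I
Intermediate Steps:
y(G, S) = 5 + 7*S (y(G, S) = (5 + S) + 6*S = 5 + 7*S)
Y = -8820 (Y = -6*((5 + 7*4) - 3)*49 = -6*((5 + 28) - 3)*49 = -6*(33 - 3)*49 = -6*30*49 = -180*49 = -8820)
√(-35835 + Y) = √(-35835 - 8820) = √(-44655) = I*√44655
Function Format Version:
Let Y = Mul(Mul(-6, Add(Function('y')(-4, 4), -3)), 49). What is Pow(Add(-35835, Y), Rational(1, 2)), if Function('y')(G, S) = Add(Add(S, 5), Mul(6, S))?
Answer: Mul(I, Pow(44655, Rational(1, 2))) ≈ Mul(211.32, I)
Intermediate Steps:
Function('y')(G, S) = Add(5, Mul(7, S)) (Function('y')(G, S) = Add(Add(5, S), Mul(6, S)) = Add(5, Mul(7, S)))
Y = -8820 (Y = Mul(Mul(-6, Add(Add(5, Mul(7, 4)), -3)), 49) = Mul(Mul(-6, Add(Add(5, 28), -3)), 49) = Mul(Mul(-6, Add(33, -3)), 49) = Mul(Mul(-6, 30), 49) = Mul(-180, 49) = -8820)
Pow(Add(-35835, Y), Rational(1, 2)) = Pow(Add(-35835, -8820), Rational(1, 2)) = Pow(-44655, Rational(1, 2)) = Mul(I, Pow(44655, Rational(1, 2)))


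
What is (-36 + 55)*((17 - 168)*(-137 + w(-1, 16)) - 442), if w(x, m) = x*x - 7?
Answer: 401869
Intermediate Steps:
w(x, m) = -7 + x² (w(x, m) = x² - 7 = -7 + x²)
(-36 + 55)*((17 - 168)*(-137 + w(-1, 16)) - 442) = (-36 + 55)*((17 - 168)*(-137 + (-7 + (-1)²)) - 442) = 19*(-151*(-137 + (-7 + 1)) - 442) = 19*(-151*(-137 - 6) - 442) = 19*(-151*(-143) - 442) = 19*(21593 - 442) = 19*21151 = 401869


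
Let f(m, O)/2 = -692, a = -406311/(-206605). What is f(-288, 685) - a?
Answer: -286347631/206605 ≈ -1386.0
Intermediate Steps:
a = 406311/206605 (a = -406311*(-1/206605) = 406311/206605 ≈ 1.9666)
f(m, O) = -1384 (f(m, O) = 2*(-692) = -1384)
f(-288, 685) - a = -1384 - 1*406311/206605 = -1384 - 406311/206605 = -286347631/206605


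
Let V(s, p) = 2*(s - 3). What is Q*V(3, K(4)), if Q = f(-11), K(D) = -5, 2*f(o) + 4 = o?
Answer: 0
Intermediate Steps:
f(o) = -2 + o/2
V(s, p) = -6 + 2*s (V(s, p) = 2*(-3 + s) = -6 + 2*s)
Q = -15/2 (Q = -2 + (½)*(-11) = -2 - 11/2 = -15/2 ≈ -7.5000)
Q*V(3, K(4)) = -15*(-6 + 2*3)/2 = -15*(-6 + 6)/2 = -15/2*0 = 0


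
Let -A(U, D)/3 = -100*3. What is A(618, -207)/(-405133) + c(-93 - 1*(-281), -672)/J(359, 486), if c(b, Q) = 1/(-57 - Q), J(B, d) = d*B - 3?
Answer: -96569293367/43470635180445 ≈ -0.0022215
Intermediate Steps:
A(U, D) = 900 (A(U, D) = -(-300)*3 = -3*(-300) = 900)
J(B, d) = -3 + B*d (J(B, d) = B*d - 3 = -3 + B*d)
A(618, -207)/(-405133) + c(-93 - 1*(-281), -672)/J(359, 486) = 900/(-405133) + (-1/(57 - 672))/(-3 + 359*486) = 900*(-1/405133) + (-1/(-615))/(-3 + 174474) = -900/405133 - 1*(-1/615)/174471 = -900/405133 + (1/615)*(1/174471) = -900/405133 + 1/107299665 = -96569293367/43470635180445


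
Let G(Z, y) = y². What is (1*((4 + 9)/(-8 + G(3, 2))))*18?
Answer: -117/2 ≈ -58.500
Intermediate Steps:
(1*((4 + 9)/(-8 + G(3, 2))))*18 = (1*((4 + 9)/(-8 + 2²)))*18 = (1*(13/(-8 + 4)))*18 = (1*(13/(-4)))*18 = (1*(13*(-¼)))*18 = (1*(-13/4))*18 = -13/4*18 = -117/2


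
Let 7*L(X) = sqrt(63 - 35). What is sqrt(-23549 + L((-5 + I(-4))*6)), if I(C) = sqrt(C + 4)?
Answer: sqrt(-1153901 + 14*sqrt(7))/7 ≈ 153.45*I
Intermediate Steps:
I(C) = sqrt(4 + C)
L(X) = 2*sqrt(7)/7 (L(X) = sqrt(63 - 35)/7 = sqrt(28)/7 = (2*sqrt(7))/7 = 2*sqrt(7)/7)
sqrt(-23549 + L((-5 + I(-4))*6)) = sqrt(-23549 + 2*sqrt(7)/7)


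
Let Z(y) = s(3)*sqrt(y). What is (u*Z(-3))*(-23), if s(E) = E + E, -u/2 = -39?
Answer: -10764*I*sqrt(3) ≈ -18644.0*I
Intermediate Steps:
u = 78 (u = -2*(-39) = 78)
s(E) = 2*E
Z(y) = 6*sqrt(y) (Z(y) = (2*3)*sqrt(y) = 6*sqrt(y))
(u*Z(-3))*(-23) = (78*(6*sqrt(-3)))*(-23) = (78*(6*(I*sqrt(3))))*(-23) = (78*(6*I*sqrt(3)))*(-23) = (468*I*sqrt(3))*(-23) = -10764*I*sqrt(3)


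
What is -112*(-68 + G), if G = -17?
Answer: 9520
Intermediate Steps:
-112*(-68 + G) = -112*(-68 - 17) = -112*(-85) = 9520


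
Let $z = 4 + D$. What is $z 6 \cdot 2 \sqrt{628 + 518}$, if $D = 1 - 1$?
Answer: $48 \sqrt{1146} \approx 1624.9$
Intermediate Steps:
$D = 0$
$z = 4$ ($z = 4 + 0 = 4$)
$z 6 \cdot 2 \sqrt{628 + 518} = 4 \cdot 6 \cdot 2 \sqrt{628 + 518} = 24 \cdot 2 \sqrt{1146} = 48 \sqrt{1146}$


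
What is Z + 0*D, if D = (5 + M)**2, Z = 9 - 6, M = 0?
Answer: 3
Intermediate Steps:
Z = 3
D = 25 (D = (5 + 0)**2 = 5**2 = 25)
Z + 0*D = 3 + 0*25 = 3 + 0 = 3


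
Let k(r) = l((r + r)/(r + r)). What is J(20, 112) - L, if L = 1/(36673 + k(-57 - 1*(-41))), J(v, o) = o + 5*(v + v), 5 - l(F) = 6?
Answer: 11441663/36672 ≈ 312.00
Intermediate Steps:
l(F) = -1 (l(F) = 5 - 1*6 = 5 - 6 = -1)
J(v, o) = o + 10*v (J(v, o) = o + 5*(2*v) = o + 10*v)
k(r) = -1
L = 1/36672 (L = 1/(36673 - 1) = 1/36672 ≈ 2.7269e-5)
J(20, 112) - L = (112 + 10*20) - 1*1/36672 = (112 + 200) - 1/36672 = 312 - 1/36672 = 11441663/36672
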